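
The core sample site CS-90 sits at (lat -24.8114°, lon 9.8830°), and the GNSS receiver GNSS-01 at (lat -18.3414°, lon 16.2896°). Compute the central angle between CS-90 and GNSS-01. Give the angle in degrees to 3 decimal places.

8.792°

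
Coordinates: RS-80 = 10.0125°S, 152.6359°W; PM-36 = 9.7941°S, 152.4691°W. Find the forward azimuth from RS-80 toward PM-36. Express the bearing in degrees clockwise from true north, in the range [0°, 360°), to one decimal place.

37.0°

Δλ = 0.1668°
y = sin Δλ · cos φ₂ = 0.002869
x = cos φ₁ sin φ₂ − sin φ₁ cos φ₂ cos Δλ = 0.003811
θ = atan2(y, x) = 36.9706° → 36.9706° (mod 360°)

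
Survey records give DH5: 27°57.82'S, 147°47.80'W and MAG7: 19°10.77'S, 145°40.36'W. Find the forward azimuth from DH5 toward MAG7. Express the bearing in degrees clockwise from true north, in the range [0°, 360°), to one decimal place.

DH5: φ = -27.96367°, λ = -147.79667°
MAG7: φ = -19.17950°, λ = -145.67267°
Δλ = 2.1240°
y = sin Δλ · cos φ₂ = 0.035005
x = cos φ₁ sin φ₂ − sin φ₁ cos φ₂ cos Δλ = 0.152408
θ = atan2(y, x) = 12.9353° → 12.9353° (mod 360°)

12.9°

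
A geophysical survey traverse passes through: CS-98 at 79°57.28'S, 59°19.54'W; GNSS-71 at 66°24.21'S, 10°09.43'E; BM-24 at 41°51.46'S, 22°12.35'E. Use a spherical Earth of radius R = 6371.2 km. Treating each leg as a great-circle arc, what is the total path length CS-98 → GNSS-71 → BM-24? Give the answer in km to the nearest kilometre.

CS-98: φ = -79.95467°, λ = -59.32567°
GNSS-71: φ = -66.40350°, λ = +10.15717°
BM-24: φ = -41.85767°, λ = +22.20583°
CS-98→GNSS-71: c = 0.384967 rad, d = 2452.70 km
GNSS-71→BM-24: c = 0.443952 rad, d = 2828.51 km
Total = 2452.70 + 2828.51 = 5281.21 km

5281 km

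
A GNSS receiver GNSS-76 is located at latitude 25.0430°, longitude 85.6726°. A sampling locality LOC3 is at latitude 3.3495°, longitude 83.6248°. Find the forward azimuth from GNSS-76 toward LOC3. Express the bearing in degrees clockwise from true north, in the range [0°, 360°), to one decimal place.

185.5°

Δλ = -2.0478°
y = sin Δλ · cos φ₂ = -0.035672
x = cos φ₁ sin φ₂ − sin φ₁ cos φ₂ cos Δλ = -0.369371
θ = atan2(y, x) = -174.4837° → 185.5163° (mod 360°)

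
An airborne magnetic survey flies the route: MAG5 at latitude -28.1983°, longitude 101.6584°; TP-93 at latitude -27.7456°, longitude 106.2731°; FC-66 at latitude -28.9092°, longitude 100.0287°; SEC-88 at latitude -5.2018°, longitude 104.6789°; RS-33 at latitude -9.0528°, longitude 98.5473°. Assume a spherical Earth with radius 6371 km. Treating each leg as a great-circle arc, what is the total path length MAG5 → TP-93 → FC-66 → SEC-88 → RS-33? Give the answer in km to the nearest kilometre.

4562 km

MAG5→TP-93: c = 0.071566 rad, d = 455.94 km
TP-93→FC-66: c = 0.098047 rad, d = 624.66 km
FC-66→SEC-88: c = 0.420853 rad, d = 2681.25 km
SEC-88→RS-33: c = 0.125655 rad, d = 800.55 km
Total = 455.94 + 624.66 + 2681.25 + 800.55 = 4562.40 km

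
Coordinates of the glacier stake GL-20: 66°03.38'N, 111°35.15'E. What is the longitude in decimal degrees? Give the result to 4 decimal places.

111.5858°E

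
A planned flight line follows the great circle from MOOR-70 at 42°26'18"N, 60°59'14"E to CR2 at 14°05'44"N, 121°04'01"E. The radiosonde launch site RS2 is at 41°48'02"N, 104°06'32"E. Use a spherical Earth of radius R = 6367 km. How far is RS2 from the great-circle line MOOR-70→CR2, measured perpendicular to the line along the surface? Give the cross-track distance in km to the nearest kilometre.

MOOR-70: φ = +42.43833°, λ = +60.98722°
CR2: φ = +14.09556°, λ = +121.06694°
RS2: φ = +41.80056°, λ = +104.10889°
δ₁₃ = central angle MOOR-70→RS2 = 0.552258 rad  (haversine)
θ₁₃ = bearing MOOR-70→RS2 = 76.245°,  θ₁₂ = bearing MOOR-70→CR2 = 99.900°
dₓₜ = R·arcsin(sin δ₁₃ · sin(θ₁₃ − θ₁₂)) = 6367·arcsin(0.52461·sin(-23.655°)) = -1350.305 km
|dₓₜ| = 1350.305 km

1350 km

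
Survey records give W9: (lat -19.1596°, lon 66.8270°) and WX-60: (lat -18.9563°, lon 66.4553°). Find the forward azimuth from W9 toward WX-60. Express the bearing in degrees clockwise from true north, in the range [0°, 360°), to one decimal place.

Δλ = -0.3717°
y = sin Δλ · cos φ₂ = -0.006136
x = cos φ₁ sin φ₂ − sin φ₁ cos φ₂ cos Δλ = 0.003542
θ = atan2(y, x) = -60.0044° → 299.9956° (mod 360°)

300.0°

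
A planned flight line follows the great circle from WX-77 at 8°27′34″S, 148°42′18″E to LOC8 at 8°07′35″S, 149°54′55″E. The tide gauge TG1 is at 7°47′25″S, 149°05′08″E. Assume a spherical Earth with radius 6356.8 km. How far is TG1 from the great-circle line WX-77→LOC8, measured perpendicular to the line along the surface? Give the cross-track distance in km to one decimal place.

WX-77: φ = -8.45944°, λ = +148.70500°
LOC8: φ = -8.12639°, λ = +149.91528°
TG1: φ = -7.79028°, λ = +149.08556°
δ₁₃ = central angle WX-77→TG1 = 0.013403 rad  (haversine)
θ₁₃ = bearing WX-77→TG1 = 29.406°,  θ₁₂ = bearing WX-77→LOC8 = 74.547°
dₓₜ = R·arcsin(sin δ₁₃ · sin(θ₁₃ − θ₁₂)) = 6356.8·arcsin(0.01340·sin(-45.140°)) = -60.392 km
|dₓₜ| = 60.392 km

60.4 km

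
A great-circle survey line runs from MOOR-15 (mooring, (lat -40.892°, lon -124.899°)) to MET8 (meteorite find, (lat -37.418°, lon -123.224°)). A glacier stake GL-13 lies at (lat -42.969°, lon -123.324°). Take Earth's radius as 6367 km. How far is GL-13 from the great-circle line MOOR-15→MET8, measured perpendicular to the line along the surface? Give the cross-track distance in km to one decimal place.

202.8 km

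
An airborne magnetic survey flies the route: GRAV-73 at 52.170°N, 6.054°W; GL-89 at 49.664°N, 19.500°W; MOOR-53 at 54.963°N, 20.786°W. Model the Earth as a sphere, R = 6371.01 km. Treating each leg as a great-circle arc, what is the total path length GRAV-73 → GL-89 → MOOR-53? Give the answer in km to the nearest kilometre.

1577 km

GRAV-73→GL-89: c = 0.154021 rad, d = 981.27 km
GL-89→MOOR-53: c = 0.093493 rad, d = 595.64 km
Total = 981.27 + 595.64 = 1576.92 km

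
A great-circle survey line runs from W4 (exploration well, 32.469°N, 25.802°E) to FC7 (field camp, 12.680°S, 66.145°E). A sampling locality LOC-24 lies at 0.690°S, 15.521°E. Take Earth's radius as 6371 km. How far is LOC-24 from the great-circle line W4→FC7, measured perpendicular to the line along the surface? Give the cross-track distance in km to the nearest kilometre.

3457 km

δ₁₃ = central angle W4→LOC-24 = 0.603048 rad  (haversine)
θ₁₃ = bearing W4→LOC-24 = 198.340°,  θ₁₂ = bearing W4→FC7 = 132.778°
dₓₜ = R·arcsin(sin δ₁₃ · sin(θ₁₃ − θ₁₂)) = 6371·arcsin(0.56716·sin(65.563°)) = 3456.775 km
|dₓₜ| = 3456.775 km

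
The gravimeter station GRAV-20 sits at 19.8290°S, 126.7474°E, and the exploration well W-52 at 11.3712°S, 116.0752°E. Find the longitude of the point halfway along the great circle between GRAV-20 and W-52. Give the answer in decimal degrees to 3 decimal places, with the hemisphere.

121.301°E

Bx = cos φ₂ cos Δλ = 0.963413,  By = cos φ₂ sin Δλ = -0.181555
φₘ = atan2(sin φ₁ + sin φ₂, √((cos φ₁ + Bx)² + By²)) = -15.66465°
λₘ = λ₁ + atan2(By, cos φ₁ + Bx) = 121.30082°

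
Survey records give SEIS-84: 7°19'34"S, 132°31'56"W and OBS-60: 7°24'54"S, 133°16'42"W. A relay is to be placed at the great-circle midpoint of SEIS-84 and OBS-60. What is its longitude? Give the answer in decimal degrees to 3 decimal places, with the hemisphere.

SEIS-84: φ = -7.32611°, λ = -132.53222°
OBS-60: φ = -7.41500°, λ = -133.27833°
Bx = cos φ₂ cos Δλ = 0.991553,  By = cos φ₂ sin Δλ = -0.012913
φₘ = atan2(sin φ₁ + sin φ₂, √((cos φ₁ + Bx)² + By²)) = -7.37071°
λₘ = λ₁ + atan2(By, cos φ₁ + Bx) = -132.90524°

132.905°W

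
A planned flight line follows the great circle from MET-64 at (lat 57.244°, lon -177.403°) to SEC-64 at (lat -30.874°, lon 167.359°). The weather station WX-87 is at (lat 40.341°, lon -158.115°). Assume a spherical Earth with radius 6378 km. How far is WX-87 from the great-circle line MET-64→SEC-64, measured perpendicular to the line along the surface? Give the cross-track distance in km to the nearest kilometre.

1962 km

δ₁₃ = central angle MET-64→WX-87 = 0.366324 rad  (haversine)
θ₁₃ = bearing MET-64→WX-87 = 135.340°,  θ₁₂ = bearing MET-64→SEC-64 = 193.039°
dₓₜ = R·arcsin(sin δ₁₃ · sin(θ₁₃ − θ₁₂)) = 6378·arcsin(0.35819·sin(-57.699°)) = -1961.782 km
|dₓₜ| = 1961.782 km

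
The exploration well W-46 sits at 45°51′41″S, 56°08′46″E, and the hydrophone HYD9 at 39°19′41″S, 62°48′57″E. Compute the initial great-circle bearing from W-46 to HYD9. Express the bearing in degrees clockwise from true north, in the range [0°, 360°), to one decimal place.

39.2°

W-46: φ = -45.86139°, λ = +56.14611°
HYD9: φ = -39.32806°, λ = +62.81583°
Δλ = 6.6697°
y = sin Δλ · cos φ₂ = 0.089842
x = cos φ₁ sin φ₂ − sin φ₁ cos φ₂ cos Δλ = 0.110024
θ = atan2(y, x) = 39.2340° → 39.2340° (mod 360°)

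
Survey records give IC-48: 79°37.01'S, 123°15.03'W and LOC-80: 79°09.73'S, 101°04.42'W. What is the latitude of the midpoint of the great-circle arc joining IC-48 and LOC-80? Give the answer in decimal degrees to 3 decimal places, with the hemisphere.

IC-48: φ = -79.61683°, λ = -123.25050°
LOC-80: φ = -79.16217°, λ = -101.07367°
Bx = cos φ₂ cos Δλ = 0.174120,  By = cos φ₂ sin Δλ = 0.070975
φₘ = atan2(sin φ₁ + sin φ₂, √((cos φ₁ + Bx)² + By²)) = -79.58312°
λₘ = λ₁ + atan2(By, cos φ₁ + Bx) = -111.92426°

79.583°S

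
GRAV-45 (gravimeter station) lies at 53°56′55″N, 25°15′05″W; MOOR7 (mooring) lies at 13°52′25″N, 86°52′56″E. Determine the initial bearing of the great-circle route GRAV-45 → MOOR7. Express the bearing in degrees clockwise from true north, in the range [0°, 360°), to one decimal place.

GRAV-45: φ = +53.94861°, λ = -25.25139°
MOOR7: φ = +13.87361°, λ = +86.88222°
Δλ = 112.1336°
y = sin Δλ · cos φ₂ = 0.899285
x = cos φ₁ sin φ₂ − sin φ₁ cos φ₂ cos Δλ = 0.436840
θ = atan2(y, x) = 64.0912° → 64.0912° (mod 360°)

64.1°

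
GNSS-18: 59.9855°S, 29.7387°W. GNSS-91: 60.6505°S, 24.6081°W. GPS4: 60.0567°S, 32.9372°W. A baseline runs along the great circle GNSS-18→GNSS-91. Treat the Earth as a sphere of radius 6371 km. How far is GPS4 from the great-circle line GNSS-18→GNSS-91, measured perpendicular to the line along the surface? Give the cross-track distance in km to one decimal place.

δ₁₃ = central angle GNSS-18→GPS4 = 0.027919 rad  (haversine)
θ₁₃ = bearing GNSS-18→GPS4 = 266.064°,  θ₁₂ = bearing GNSS-18→GNSS-91 = 106.888°
dₓₜ = R·arcsin(sin δ₁₃ · sin(θ₁₃ − θ₁₂)) = 6371·arcsin(0.02792·sin(159.177°)) = 63.224 km
|dₓₜ| = 63.224 km

63.2 km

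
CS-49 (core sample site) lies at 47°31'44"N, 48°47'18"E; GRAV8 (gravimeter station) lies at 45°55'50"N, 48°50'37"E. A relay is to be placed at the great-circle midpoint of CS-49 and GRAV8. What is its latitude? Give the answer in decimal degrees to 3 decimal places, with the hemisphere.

CS-49: φ = +47.52889°, λ = +48.78833°
GRAV8: φ = +45.93056°, λ = +48.84361°
Bx = cos φ₂ cos Δλ = 0.695529,  By = cos φ₂ sin Δλ = 0.000671
φₘ = atan2(sin φ₁ + sin φ₂, √((cos φ₁ + Bx)² + By²)) = 46.72973°
λₘ = λ₁ + atan2(By, cos φ₁ + Bx) = 48.81638°

46.730°N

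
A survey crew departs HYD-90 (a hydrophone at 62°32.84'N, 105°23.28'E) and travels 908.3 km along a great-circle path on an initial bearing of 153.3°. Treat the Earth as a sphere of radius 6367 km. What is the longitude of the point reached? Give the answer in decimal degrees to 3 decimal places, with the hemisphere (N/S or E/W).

111.793°E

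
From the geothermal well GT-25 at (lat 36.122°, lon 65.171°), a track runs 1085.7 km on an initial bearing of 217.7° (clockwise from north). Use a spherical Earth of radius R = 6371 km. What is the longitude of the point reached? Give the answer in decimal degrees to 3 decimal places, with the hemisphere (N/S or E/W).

δ = d/R = 1085.7/6371 = 0.170413 rad
φ₂ = arcsin(sin φ₁ cos δ + cos φ₁ sin δ cos θ)
   = arcsin(0.58951·0.98551 + 0.80776·0.16959·-0.79122) = 28.20186°
λ₂ = λ₁ + atan2(sin θ sin δ cos φ₁, cos δ − sin φ₁ sin φ₂) = 58.41288°

58.413°E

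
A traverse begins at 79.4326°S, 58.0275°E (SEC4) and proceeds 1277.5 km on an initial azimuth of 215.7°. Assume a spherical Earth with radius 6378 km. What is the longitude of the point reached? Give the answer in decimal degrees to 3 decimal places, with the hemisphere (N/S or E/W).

δ = d/R = 1277.5/6378 = 0.200298 rad
φ₂ = arcsin(sin φ₁ cos δ + cos φ₁ sin δ cos θ)
   = arcsin(-0.98304·0.98001 + 0.18339·0.19896·-0.81208) = -83.22522°
λ₂ = λ₁ + atan2(sin θ sin δ cos φ₁, cos δ − sin φ₁ sin φ₂) = -21.77125°

21.771°W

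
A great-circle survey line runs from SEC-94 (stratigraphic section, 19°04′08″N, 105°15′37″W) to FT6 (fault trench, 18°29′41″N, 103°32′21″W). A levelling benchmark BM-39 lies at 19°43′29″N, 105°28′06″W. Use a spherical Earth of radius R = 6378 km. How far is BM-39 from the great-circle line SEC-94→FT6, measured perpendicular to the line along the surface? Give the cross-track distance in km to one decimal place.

SEC-94: φ = +19.06889°, λ = -105.26028°
FT6: φ = +18.49472°, λ = -103.53917°
BM-39: φ = +19.72472°, λ = -105.46833°
δ₁₃ = central angle SEC-94→BM-39 = 0.011948 rad  (haversine)
θ₁₃ = bearing SEC-94→BM-39 = 343.376°,  θ₁₂ = bearing SEC-94→FT6 = 109.132°
dₓₜ = R·arcsin(sin δ₁₃ · sin(θ₁₃ − θ₁₂)) = 6378·arcsin(0.01195·sin(234.243°)) = -61.839 km
|dₓₜ| = 61.839 km

61.8 km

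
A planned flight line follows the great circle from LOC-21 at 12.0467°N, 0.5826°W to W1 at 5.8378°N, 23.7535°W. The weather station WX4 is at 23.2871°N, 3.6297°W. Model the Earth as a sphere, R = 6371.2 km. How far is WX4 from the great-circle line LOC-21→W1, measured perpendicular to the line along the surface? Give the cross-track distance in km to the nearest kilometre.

δ₁₃ = central angle LOC-21→WX4 = 0.202594 rad  (haversine)
θ₁₃ = bearing LOC-21→WX4 = 345.956°,  θ₁₂ = bearing LOC-21→W1 = 256.856°
dₓₜ = R·arcsin(sin δ₁₃ · sin(θ₁₃ − θ₁₂)) = 6371.2·arcsin(0.20121·sin(89.100°)) = 1290.606 km
|dₓₜ| = 1290.606 km

1291 km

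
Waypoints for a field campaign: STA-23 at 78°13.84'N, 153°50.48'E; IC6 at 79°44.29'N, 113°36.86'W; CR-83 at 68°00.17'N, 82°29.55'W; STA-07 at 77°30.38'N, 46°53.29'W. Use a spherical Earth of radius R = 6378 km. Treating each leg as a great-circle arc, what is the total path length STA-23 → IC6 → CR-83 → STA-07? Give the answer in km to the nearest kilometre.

4887 km

STA-23: φ = +78.23067°, λ = +153.84133°
IC6: φ = +79.73817°, λ = -113.61433°
CR-83: φ = +68.00283°, λ = -82.49250°
STA-07: φ = +77.50633°, λ = -46.88817°
STA-23→IC6: c = 0.277644 rad, d = 1770.81 km
IC6→CR-83: c = 0.247640 rad, d = 1579.45 km
CR-83→STA-07: c = 0.240883 rad, d = 1536.35 km
Total = 1770.81 + 1579.45 + 1536.35 = 4886.62 km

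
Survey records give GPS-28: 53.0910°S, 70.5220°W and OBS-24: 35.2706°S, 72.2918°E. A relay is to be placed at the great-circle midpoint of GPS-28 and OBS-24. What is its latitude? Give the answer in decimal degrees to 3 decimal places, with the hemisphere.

Bx = cos φ₂ cos Δλ = -0.650433,  By = cos φ₂ sin Δλ = 0.493459
φₘ = atan2(sin φ₁ + sin φ₂, √((cos φ₁ + Bx)² + By²)) = -70.19216°
λₘ = λ₁ + atan2(By, cos φ₁ + Bx) = 25.25081°

70.192°S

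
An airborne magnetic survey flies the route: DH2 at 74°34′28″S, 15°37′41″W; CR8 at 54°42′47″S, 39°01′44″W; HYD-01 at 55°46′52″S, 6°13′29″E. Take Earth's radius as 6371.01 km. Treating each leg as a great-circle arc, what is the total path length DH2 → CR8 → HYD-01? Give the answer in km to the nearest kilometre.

DH2: φ = -74.57444°, λ = -15.62806°
CR8: φ = -54.71306°, λ = -39.02889°
HYD-01: φ = -55.78111°, λ = +6.22472°
DH2→CR8: c = 0.382112 rad, d = 2434.44 km
CR8→HYD-01: c = 0.442559 rad, d = 2819.55 km
Total = 2434.44 + 2819.55 = 5253.99 km

5254 km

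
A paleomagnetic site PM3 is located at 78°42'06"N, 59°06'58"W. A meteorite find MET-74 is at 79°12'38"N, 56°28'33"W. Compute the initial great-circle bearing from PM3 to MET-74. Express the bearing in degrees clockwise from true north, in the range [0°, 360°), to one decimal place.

43.5°

PM3: φ = +78.70167°, λ = -59.11611°
MET-74: φ = +79.21056°, λ = -56.47583°
Δλ = 2.6403°
y = sin Δλ · cos φ₂ = 0.008623
x = cos φ₁ sin φ₂ − sin φ₁ cos φ₂ cos Δλ = 0.009077
θ = atan2(y, x) = 43.5336° → 43.5336° (mod 360°)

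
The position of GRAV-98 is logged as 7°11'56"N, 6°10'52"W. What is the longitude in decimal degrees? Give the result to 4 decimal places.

6° + 10′/60 + 52″/3600 = 6 + 0.16667 + 0.01444 = 6.1811°

6.1811°W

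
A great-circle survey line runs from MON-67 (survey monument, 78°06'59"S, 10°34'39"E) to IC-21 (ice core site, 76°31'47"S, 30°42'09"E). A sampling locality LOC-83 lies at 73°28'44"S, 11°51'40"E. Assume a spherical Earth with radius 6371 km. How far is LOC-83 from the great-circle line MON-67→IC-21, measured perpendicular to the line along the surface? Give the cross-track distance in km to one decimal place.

500.9 km

MON-67: φ = -78.11639°, λ = +10.57750°
IC-21: φ = -76.52972°, λ = +30.70250°
LOC-83: φ = -73.47889°, λ = +11.86111°
δ₁₃ = central angle MON-67→LOC-83 = 0.081121 rad  (haversine)
θ₁₃ = bearing MON-67→LOC-83 = 4.509°,  θ₁₂ = bearing MON-67→IC-21 = 80.250°
dₓₜ = R·arcsin(sin δ₁₃ · sin(θ₁₃ − θ₁₂)) = 6371·arcsin(0.08103·sin(-75.741°)) = -500.869 km
|dₓₜ| = 500.869 km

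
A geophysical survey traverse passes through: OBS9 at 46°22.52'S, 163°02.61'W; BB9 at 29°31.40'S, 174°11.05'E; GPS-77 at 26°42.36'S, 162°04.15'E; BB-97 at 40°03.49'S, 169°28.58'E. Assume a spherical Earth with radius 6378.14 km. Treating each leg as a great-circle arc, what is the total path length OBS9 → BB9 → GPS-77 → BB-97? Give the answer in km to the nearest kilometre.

OBS9: φ = -46.37533°, λ = -163.04350°
BB9: φ = -29.52333°, λ = +174.18417°
GPS-77: φ = -26.70600°, λ = +162.06917°
BB-97: φ = -40.05817°, λ = +169.47633°
OBS9→BB9: c = 0.426885 rad, d = 2722.73 km
BB9→GPS-77: c = 0.192762 rad, d = 1229.46 km
GPS-77→BB-97: c = 0.256581 rad, d = 1636.51 km
Total = 2722.73 + 1229.46 + 1636.51 = 5588.71 km

5589 km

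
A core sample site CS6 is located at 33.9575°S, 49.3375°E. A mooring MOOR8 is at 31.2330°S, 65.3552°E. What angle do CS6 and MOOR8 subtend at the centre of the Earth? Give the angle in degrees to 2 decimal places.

13.75°

Δφ = 2.7245°,  Δλ = 16.0177°
a = sin²(Δφ/2) + cos φ₁ cos φ₂ sin²(Δλ/2) = 0.014333
c = 2·arcsin(√a) = 0.240014 rad = 13.7518°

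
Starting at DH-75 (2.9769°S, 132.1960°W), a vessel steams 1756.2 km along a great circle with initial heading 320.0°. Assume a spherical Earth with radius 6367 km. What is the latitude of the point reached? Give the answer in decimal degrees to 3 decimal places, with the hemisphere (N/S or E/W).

9.113°N

δ = d/R = 1756.2/6367 = 0.275828 rad
φ₂ = arcsin(sin φ₁ cos δ + cos φ₁ sin δ cos θ)
   = arcsin(-0.05193·0.96220 + 0.99865·0.27234·0.76604) = 9.11265°
λ₂ = λ₁ + atan2(sin θ sin δ cos φ₁, cos δ − sin φ₁ sin φ₂) = -142.40837°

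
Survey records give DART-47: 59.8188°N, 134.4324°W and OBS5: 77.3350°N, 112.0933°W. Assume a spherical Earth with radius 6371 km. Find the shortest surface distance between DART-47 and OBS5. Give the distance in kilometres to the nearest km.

Δφ = 17.5162°,  Δλ = 22.3391°
a = sin²(Δφ/2) + cos φ₁ cos φ₂ sin²(Δλ/2) = 0.027320
c = 2·arcsin(√a) = 0.332101 rad = 19.0280°
d = R·c = 6371 × 0.332101 = 2115.8 km

2116 km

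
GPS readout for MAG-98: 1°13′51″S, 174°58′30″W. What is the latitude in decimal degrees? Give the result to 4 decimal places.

1.2308°S

1° + 13′/60 + 51″/3600 = 1 + 0.21667 + 0.01417 = 1.2308°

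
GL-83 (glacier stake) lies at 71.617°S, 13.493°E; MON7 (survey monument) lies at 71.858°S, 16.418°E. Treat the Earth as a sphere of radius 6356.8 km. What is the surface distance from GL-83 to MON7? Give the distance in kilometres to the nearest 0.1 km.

105.1 km

Δφ = -0.2410°,  Δλ = 2.9250°
a = sin²(Δφ/2) + cos φ₁ cos φ₂ sin²(Δλ/2) = 0.000068
c = 2·arcsin(√a) = 0.016540 rad = 0.9477°
d = R·c = 6356.8 × 0.016540 = 105.1 km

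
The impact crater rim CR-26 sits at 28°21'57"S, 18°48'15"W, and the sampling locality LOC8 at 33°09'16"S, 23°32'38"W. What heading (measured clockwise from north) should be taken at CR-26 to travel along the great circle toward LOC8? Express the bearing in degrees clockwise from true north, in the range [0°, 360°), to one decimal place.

CR-26: φ = -28.36583°, λ = -18.80417°
LOC8: φ = -33.15444°, λ = -23.54389°
Δλ = -4.7397°
y = sin Δλ · cos φ₂ = -0.069177
x = cos φ₁ sin φ₂ − sin φ₁ cos φ₂ cos Δλ = -0.084840
θ = atan2(y, x) = -140.8067° → 219.1933° (mod 360°)

219.2°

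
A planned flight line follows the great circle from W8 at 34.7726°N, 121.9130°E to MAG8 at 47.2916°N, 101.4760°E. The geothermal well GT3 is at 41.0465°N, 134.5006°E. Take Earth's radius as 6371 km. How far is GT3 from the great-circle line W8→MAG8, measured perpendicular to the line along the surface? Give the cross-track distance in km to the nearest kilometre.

δ₁₃ = central angle W8→GT3 = 0.204707 rad  (haversine)
θ₁₃ = bearing W8→GT3 = 53.953°,  θ₁₂ = bearing W8→MAG8 = 315.513°
dₓₜ = R·arcsin(sin δ₁₃ · sin(θ₁₃ − θ₁₂)) = 6371·arcsin(0.20328·sin(-261.560°)) = 1289.866 km
|dₓₜ| = 1289.866 km

1290 km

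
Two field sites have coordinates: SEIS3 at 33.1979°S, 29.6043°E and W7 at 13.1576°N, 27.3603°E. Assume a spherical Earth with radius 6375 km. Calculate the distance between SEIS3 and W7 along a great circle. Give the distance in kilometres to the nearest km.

5163 km

Δφ = 46.3555°,  Δλ = -2.2440°
a = sin²(Δφ/2) + cos φ₁ cos φ₂ sin²(Δλ/2) = 0.155222
c = 2·arcsin(√a) = 0.809919 rad = 46.4050°
d = R·c = 6375 × 0.809919 = 5163.2 km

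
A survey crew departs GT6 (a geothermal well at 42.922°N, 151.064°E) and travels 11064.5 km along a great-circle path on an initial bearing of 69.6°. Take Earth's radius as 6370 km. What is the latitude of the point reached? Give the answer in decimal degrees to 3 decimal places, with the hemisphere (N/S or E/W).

δ = d/R = 11064.5/6370 = 1.736970 rad
φ₂ = arcsin(sin φ₁ cos δ + cos φ₁ sin δ cos θ)
   = arcsin(0.68100·-0.16541 + 0.73228·0.98622·0.34857) = 7.99531°
λ₂ = λ₁ + atan2(sin θ sin δ cos φ₁, cos δ − sin φ₁ sin φ₂) = -97.91426°

7.995°N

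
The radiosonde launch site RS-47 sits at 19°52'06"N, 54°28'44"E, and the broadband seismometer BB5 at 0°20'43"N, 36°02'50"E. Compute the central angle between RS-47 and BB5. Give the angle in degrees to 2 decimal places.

RS-47: φ = +19.86833°, λ = +54.47889°
BB5: φ = +0.34528°, λ = +36.04722°
Δφ = -19.5231°,  Δλ = -18.4317°
a = sin²(Δφ/2) + cos φ₁ cos φ₂ sin²(Δλ/2) = 0.052869
c = 2·arcsin(√a) = 0.464015 rad = 26.5861°

26.59°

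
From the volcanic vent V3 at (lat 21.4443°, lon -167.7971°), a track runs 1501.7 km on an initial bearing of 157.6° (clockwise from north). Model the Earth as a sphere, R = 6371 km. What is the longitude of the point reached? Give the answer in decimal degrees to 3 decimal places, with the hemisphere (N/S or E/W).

δ = d/R = 1501.7/6371 = 0.235709 rad
φ₂ = arcsin(sin φ₁ cos δ + cos φ₁ sin δ cos θ)
   = arcsin(0.36560·0.97235 + 0.93077·0.23353·-0.92455) = 8.88914°
λ₂ = λ₁ + atan2(sin θ sin δ cos φ₁, cos δ − sin φ₁ sin φ₂) = -162.62923°

162.629°W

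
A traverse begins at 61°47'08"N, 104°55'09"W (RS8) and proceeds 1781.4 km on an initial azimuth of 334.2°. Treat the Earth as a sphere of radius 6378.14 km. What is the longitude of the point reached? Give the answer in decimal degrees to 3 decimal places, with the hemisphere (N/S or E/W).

RS8: φ = +61.78556°, λ = -104.91917°
δ = d/R = 1781.4/6378.14 = 0.279298 rad
φ₂ = arcsin(sin φ₁ cos δ + cos φ₁ sin δ cos θ)
   = arcsin(0.88118·0.96125 + 0.47277·0.27568·0.90032) = 74.66157°
λ₂ = λ₁ + atan2(sin θ sin δ cos φ₁, cos δ − sin φ₁ sin φ₂) = -131.89371°

131.894°W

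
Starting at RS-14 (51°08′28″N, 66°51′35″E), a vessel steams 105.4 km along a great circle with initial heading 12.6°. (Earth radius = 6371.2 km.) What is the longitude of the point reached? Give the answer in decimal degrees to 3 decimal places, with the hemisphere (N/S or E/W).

67.196°E

RS-14: φ = +51.14111°, λ = +66.85972°
δ = d/R = 105.4/6371.2 = 0.016543 rad
φ₂ = arcsin(sin φ₁ cos δ + cos φ₁ sin δ cos θ)
   = arcsin(0.77869·0.99986 + 0.62740·0.01654·0.97592) = 52.06566°
λ₂ = λ₁ + atan2(sin θ sin δ cos φ₁, cos δ − sin φ₁ sin φ₂) = 67.19605°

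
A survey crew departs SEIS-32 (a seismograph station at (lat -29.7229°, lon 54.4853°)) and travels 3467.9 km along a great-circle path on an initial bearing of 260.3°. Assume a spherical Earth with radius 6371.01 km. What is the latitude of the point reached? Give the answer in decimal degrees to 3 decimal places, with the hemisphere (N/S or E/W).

29.995°S

δ = d/R = 3467.9/6371.01 = 0.544325 rad
φ₂ = arcsin(sin φ₁ cos δ + cos φ₁ sin δ cos θ)
   = arcsin(-0.49581·0.85548 + 0.86843·0.51784·-0.16849) = -29.99483°
λ₂ = λ₁ + atan2(sin θ sin δ cos φ₁, cos δ − sin φ₁ sin φ₂) = 18.37287°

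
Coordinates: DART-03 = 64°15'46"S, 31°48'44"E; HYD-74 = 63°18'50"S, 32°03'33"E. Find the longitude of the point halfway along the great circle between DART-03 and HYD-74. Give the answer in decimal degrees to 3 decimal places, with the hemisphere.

31.938°E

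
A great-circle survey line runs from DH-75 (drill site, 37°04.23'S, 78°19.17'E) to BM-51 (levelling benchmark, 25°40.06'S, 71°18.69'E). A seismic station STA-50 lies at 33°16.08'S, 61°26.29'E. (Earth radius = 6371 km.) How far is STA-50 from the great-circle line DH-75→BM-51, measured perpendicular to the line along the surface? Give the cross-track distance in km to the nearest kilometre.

1212 km

DH-75: φ = -37.07050°, λ = +78.31950°
BM-51: φ = -25.66767°, λ = +71.31150°
STA-50: φ = -33.26800°, λ = +61.43817°
δ₁₃ = central angle DH-75→STA-50 = 0.249440 rad  (haversine)
θ₁₃ = bearing DH-75→STA-50 = 280.408°,  θ₁₂ = bearing DH-75→BM-51 = 330.409°
dₓₜ = R·arcsin(sin δ₁₃ · sin(θ₁₃ − θ₁₂)) = 6371·arcsin(0.24686·sin(-50.000°)) = -1212.102 km
|dₓₜ| = 1212.102 km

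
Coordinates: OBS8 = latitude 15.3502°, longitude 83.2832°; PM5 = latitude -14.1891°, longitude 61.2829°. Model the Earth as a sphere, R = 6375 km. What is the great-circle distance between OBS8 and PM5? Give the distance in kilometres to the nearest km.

4082 km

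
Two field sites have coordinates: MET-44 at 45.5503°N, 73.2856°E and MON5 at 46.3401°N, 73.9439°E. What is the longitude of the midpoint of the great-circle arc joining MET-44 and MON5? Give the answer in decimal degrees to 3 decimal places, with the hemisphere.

Bx = cos φ₂ cos Δλ = 0.690331,  By = cos φ₂ sin Δλ = 0.007932
φₘ = atan2(sin φ₁ + sin φ₂, √((cos φ₁ + Bx)² + By²)) = 45.94567°
λₘ = λ₁ + atan2(By, cos φ₁ + Bx) = 73.61241°

73.612°E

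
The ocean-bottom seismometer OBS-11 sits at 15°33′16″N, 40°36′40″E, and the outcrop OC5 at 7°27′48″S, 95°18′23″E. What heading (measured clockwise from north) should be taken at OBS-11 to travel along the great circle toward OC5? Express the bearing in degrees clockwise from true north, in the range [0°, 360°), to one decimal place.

OBS-11: φ = +15.55444°, λ = +40.61111°
OC5: φ = -7.46333°, λ = +95.30639°
Δλ = 54.6953°
y = sin Δλ · cos φ₂ = 0.809176
x = cos φ₁ sin φ₂ − sin φ₁ cos φ₂ cos Δλ = -0.278794
θ = atan2(y, x) = 109.0109° → 109.0109° (mod 360°)

109.0°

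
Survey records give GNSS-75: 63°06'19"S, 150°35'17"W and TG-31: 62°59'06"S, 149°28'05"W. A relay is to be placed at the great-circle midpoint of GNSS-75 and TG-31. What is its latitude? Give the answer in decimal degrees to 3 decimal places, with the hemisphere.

63.046°S

GNSS-75: φ = -63.10528°, λ = -150.58806°
TG-31: φ = -62.98500°, λ = -149.46806°
Bx = cos φ₂ cos Δλ = 0.454137,  By = cos φ₂ sin Δλ = 0.008878
φₘ = atan2(sin φ₁ + sin φ₂, √((cos φ₁ + Bx)² + By²)) = -63.04624°
λₘ = λ₁ + atan2(By, cos φ₁ + Bx) = -150.02690°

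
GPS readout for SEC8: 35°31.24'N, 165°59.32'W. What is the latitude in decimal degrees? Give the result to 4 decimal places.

35.5207°N

35° + 31.24′/60 = 35 + 0.52067 = 35.5207°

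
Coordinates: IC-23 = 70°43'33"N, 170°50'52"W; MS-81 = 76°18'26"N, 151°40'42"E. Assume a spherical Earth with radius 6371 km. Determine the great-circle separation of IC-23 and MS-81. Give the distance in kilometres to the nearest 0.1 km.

1303.8 km

IC-23: φ = +70.72583°, λ = -170.84778°
MS-81: φ = +76.30722°, λ = +151.67833°
Δφ = 5.5814°,  Δλ = -37.4739°
a = sin²(Δφ/2) + cos φ₁ cos φ₂ sin²(Δλ/2) = 0.010433
c = 2·arcsin(√a) = 0.204641 rad = 11.7251°
d = R·c = 6371 × 0.204641 = 1303.8 km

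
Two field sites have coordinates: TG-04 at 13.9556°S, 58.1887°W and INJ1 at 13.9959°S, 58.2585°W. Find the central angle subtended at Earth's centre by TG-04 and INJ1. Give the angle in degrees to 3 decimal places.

0.079°

Δφ = -0.0403°,  Δλ = -0.0698°
a = sin²(Δφ/2) + cos φ₁ cos φ₂ sin²(Δλ/2) = 0.000000
c = 2·arcsin(√a) = 0.001376 rad = 0.0788°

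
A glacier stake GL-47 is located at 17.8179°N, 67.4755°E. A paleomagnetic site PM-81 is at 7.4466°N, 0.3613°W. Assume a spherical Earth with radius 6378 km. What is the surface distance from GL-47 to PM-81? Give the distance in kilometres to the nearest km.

Δφ = -10.3713°,  Δλ = -67.8368°
a = sin²(Δφ/2) + cos φ₁ cos φ₂ sin²(Δλ/2) = 0.302110
c = 2·arcsin(√a) = 1.163880 rad = 66.6854°
d = R·c = 6378 × 1.163880 = 7423.2 km

7423 km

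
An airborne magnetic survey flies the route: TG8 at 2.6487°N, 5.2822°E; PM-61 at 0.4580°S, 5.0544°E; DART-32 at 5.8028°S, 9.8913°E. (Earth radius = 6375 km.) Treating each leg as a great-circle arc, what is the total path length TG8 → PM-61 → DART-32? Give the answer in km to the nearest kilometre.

TG8→PM-61: c = 0.054368 rad, d = 346.59 km
PM-61→DART-32: c = 0.125707 rad, d = 801.38 km
Total = 346.59 + 801.38 = 1147.97 km

1148 km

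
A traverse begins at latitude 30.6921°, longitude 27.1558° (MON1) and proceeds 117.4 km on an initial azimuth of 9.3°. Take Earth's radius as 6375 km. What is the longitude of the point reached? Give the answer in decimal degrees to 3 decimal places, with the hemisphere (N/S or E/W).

27.356°E

δ = d/R = 117.4/6375 = 0.018416 rad
φ₂ = arcsin(sin φ₁ cos δ + cos φ₁ sin δ cos θ)
   = arcsin(0.51042·0.99983 + 0.85992·0.01841·0.98686) = 31.73322°
λ₂ = λ₁ + atan2(sin θ sin δ cos φ₁, cos δ − sin φ₁ sin φ₂) = 27.35628°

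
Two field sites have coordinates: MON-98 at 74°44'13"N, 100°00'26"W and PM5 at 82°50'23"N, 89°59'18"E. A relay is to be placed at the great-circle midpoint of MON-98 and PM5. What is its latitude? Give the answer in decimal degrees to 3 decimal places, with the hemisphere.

MON-98: φ = +74.73694°, λ = -100.00722°
PM5: φ = +82.83972°, λ = +89.98833°
Bx = cos φ₂ cos Δλ = -0.122753,  By = cos φ₂ sin Δλ = -0.021635
φₘ = atan2(sin φ₁ + sin φ₂, √((cos φ₁ + Bx)² + By²)) = 85.84526°
λₘ = λ₁ + atan2(By, cos φ₁ + Bx) = -108.76131°

85.845°N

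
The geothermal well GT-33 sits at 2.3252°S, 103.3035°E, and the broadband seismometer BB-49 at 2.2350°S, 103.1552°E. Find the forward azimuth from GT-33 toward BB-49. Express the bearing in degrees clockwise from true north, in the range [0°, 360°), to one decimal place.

Δλ = -0.1483°
y = sin Δλ · cos φ₂ = -0.002586
x = cos φ₁ sin φ₂ − sin φ₁ cos φ₂ cos Δλ = 0.001574
θ = atan2(y, x) = -58.6737° → 301.3263° (mod 360°)

301.3°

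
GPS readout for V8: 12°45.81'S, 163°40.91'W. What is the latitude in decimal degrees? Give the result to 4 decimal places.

12.7635°S

12° + 45.81′/60 = 12 + 0.76350 = 12.7635°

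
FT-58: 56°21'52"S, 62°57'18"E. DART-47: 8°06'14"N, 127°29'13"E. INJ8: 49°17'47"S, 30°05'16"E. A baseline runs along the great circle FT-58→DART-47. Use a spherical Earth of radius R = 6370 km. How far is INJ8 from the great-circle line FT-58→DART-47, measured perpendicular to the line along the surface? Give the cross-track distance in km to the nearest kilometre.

1196 km

FT-58: φ = -56.36444°, λ = +62.95500°
DART-47: φ = +8.10389°, λ = +127.48694°
INJ8: φ = -49.29639°, λ = +30.08778°
δ₁₃ = central angle FT-58→INJ8 = 0.363723 rad  (haversine)
θ₁₃ = bearing FT-58→INJ8 = 275.830°,  θ₁₂ = bearing FT-58→DART-47 = 64.177°
dₓₜ = R·arcsin(sin δ₁₃ · sin(θ₁₃ − θ₁₂)) = 6370·arcsin(0.35576·sin(211.653°)) = -1196.234 km
|dₓₜ| = 1196.234 km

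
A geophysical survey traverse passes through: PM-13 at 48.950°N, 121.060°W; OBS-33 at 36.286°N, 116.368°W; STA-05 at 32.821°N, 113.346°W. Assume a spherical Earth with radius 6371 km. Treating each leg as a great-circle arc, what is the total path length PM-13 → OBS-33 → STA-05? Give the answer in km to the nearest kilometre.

PM-13→OBS-33: c = 0.228980 rad, d = 1458.83 km
OBS-33→STA-05: c = 0.074450 rad, d = 474.32 km
Total = 1458.83 + 474.32 = 1933.15 km

1933 km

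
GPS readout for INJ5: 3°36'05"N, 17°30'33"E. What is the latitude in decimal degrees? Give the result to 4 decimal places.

3.6014°N

3° + 36′/60 + 5″/3600 = 3 + 0.60000 + 0.00139 = 3.6014°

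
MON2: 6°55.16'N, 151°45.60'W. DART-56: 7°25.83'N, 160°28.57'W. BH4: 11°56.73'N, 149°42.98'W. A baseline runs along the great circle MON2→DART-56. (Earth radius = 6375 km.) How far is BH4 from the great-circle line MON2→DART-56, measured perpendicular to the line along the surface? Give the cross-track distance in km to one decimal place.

MON2: φ = +6.91933°, λ = -151.76000°
DART-56: φ = +7.43050°, λ = -160.47617°
BH4: φ = +11.94550°, λ = -149.71633°
δ₁₃ = central angle MON2→BH4 = 0.094512 rad  (haversine)
θ₁₃ = bearing MON2→BH4 = 21.697°,  θ₁₂ = bearing MON2→DART-56 = 273.922°
dₓₜ = R·arcsin(sin δ₁₃ · sin(θ₁₃ − θ₁₂)) = 6375·arcsin(0.09437·sin(-252.225°)) = 573.672 km
|dₓₜ| = 573.672 km

573.7 km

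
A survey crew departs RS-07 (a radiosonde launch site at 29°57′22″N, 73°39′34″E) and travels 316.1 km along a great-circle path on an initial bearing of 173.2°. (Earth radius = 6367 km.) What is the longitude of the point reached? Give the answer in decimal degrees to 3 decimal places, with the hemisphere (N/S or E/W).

74.038°E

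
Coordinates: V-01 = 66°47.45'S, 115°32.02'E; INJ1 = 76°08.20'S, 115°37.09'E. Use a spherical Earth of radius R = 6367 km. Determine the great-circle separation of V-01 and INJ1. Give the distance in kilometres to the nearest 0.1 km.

1038.6 km

V-01: φ = -66.79083°, λ = +115.53367°
INJ1: φ = -76.13667°, λ = +115.61817°
Δφ = -9.3458°,  Δλ = 0.0845°
a = sin²(Δφ/2) + cos φ₁ cos φ₂ sin²(Δλ/2) = 0.006637
c = 2·arcsin(√a) = 0.163116 rad = 9.3459°
d = R·c = 6367 × 0.163116 = 1038.6 km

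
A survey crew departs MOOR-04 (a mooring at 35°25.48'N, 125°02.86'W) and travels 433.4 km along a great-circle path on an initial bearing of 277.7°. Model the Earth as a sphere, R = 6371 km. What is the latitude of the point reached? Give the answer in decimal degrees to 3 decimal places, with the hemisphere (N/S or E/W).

35.853°N

MOOR-04: φ = +35.42467°, λ = -125.04767°
δ = d/R = 433.4/6371 = 0.068027 rad
φ₂ = arcsin(sin φ₁ cos δ + cos φ₁ sin δ cos θ)
   = arcsin(0.57963·0.99769 + 0.81488·0.06797·0.13399) = 35.85338°
λ₂ = λ₁ + atan2(sin θ sin δ cos φ₁, cos δ − sin φ₁ sin φ₂) = -129.81498°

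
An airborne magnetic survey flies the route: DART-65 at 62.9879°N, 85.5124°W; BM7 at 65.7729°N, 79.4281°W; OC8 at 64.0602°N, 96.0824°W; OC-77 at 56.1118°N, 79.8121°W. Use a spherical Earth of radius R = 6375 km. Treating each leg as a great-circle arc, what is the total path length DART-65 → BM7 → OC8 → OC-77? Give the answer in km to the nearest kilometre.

DART-65→BM7: c = 0.066810 rad, d = 425.91 km
BM7→OC8: c = 0.126389 rad, d = 805.73 km
OC8→OC-77: c = 0.197169 rad, d = 1256.95 km
Total = 425.91 + 805.73 + 1256.95 = 2488.60 km

2489 km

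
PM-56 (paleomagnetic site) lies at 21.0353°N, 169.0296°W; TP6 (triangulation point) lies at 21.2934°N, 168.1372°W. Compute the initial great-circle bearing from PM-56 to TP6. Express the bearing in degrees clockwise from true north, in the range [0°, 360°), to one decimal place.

72.6°

Δλ = 0.8924°
y = sin Δλ · cos φ₂ = 0.014511
x = cos φ₁ sin φ₂ − sin φ₁ cos φ₂ cos Δλ = 0.004545
θ = atan2(y, x) = 72.6085° → 72.6085° (mod 360°)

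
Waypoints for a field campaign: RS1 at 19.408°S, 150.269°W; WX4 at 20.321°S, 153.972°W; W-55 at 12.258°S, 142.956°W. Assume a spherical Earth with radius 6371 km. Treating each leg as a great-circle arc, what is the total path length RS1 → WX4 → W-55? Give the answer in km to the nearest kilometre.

1878 km

RS1→WX4: c = 0.062836 rad, d = 400.33 km
WX4→W-55: c = 0.231911 rad, d = 1477.50 km
Total = 400.33 + 1477.50 = 1877.83 km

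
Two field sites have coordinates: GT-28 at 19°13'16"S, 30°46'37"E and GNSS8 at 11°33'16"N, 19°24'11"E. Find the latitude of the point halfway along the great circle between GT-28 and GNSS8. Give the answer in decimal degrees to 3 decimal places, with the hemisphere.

3.852°S

GT-28: φ = -19.22111°, λ = +30.77694°
GNSS8: φ = +11.55444°, λ = +19.40306°
Bx = cos φ₂ cos Δλ = 0.960494,  By = cos φ₂ sin Δλ = -0.193214
φₘ = atan2(sin φ₁ + sin φ₂, √((cos φ₁ + Bx)² + By²)) = -3.85223°
λₘ = λ₁ + atan2(By, cos φ₁ + Bx) = 24.98478°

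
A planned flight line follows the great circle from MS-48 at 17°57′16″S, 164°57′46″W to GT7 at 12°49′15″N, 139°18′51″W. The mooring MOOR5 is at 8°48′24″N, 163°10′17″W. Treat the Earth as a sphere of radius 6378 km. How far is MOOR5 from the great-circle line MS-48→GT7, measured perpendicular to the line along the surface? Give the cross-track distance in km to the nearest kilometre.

1765 km

MS-48: φ = -17.95444°, λ = -164.96278°
GT7: φ = +12.82083°, λ = -139.31417°
MOOR5: φ = +8.80667°, λ = -163.17139°
δ₁₃ = central angle MS-48→MOOR5 = 0.468089 rad  (haversine)
θ₁₃ = bearing MS-48→MOOR5 = 3.926°,  θ₁₂ = bearing MS-48→GT7 = 41.203°
dₓₜ = R·arcsin(sin δ₁₃ · sin(θ₁₃ − θ₁₂)) = 6378·arcsin(0.45118·sin(-37.277°)) = -1765.367 km
|dₓₜ| = 1765.367 km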